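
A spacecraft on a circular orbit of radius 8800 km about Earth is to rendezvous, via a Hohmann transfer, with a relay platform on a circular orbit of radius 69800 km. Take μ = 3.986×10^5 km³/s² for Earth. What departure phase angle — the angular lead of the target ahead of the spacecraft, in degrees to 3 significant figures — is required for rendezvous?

The Hohmann ellipse has a_t = (r₁ + r₂)/2 = 39300 km.
The half-period of the transfer ellipse is t = π√(a_t³/μ) = 38768 s.
The target's mean motion on its circular orbit is ω₂ = √(μ/r₂³) = 3.4236×10^-5 rad/s.
Angle swept by the target during transfer: ω₂·t = 1.3273 rad = 76.05°.
The spacecraft traverses 180° on the transfer ellipse, so the target must lead by 180° − 76.05° = 104°.

φ = 104°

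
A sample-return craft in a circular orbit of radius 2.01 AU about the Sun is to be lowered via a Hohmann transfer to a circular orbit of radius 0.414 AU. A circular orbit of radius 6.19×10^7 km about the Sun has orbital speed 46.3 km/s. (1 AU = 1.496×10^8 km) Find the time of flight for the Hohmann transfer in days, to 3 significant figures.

From the circular-orbit relation v² = μ/r at r = 6.19×10^7 km: μ = v²r = (46.3)² × 6.19×10^7 = 1.32694×10^11 km³/s².
In km: r₁ = 2.01 × 1.496×10^8 = 3.00696×10^8 km; r₂ = 0.414 × 1.496×10^8 = 6.19344×10^7 km.
Semi-major axis of the transfer orbit: a_t = (3.00696×10^8 + 6.19344×10^7)/2 = 1.813152×10^8 km.
By Kepler's third law the transfer-orbit period is T = 2π√(a_t³/μ), so t = T/2 = 2.106×10^7 s.
Converting: 2.106×10^7 s ÷ 86400 s/day = 244 days.

t = 244 days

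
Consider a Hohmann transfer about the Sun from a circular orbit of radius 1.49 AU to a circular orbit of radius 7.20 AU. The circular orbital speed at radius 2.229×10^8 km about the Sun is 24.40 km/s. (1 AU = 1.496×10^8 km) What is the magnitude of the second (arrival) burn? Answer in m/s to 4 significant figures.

From the circular-orbit relation v² = μ/r at r = 2.229×10^8 km: μ = v²r = (24.40)² × 2.229×10^8 = 1.32706×10^11 km³/s².
In km: r₁ = 1.49 × 1.496×10^8 = 2.22904×10^8 km; r₂ = 7.20 × 1.496×10^8 = 1.07712×10^9 km.
Transfer-ellipse semi-major axis a_t = (r₁ + r₂)/2 = (2.22904×10^8 + 1.07712×10^9)/2 = 6.50012×10^8 km.
On the circular orbit at r = 1.07712×10^9 km, v_c = √(μ/r) = 11.10 km/s.
Vis-viva on the transfer ellipse at r = 1.07712×10^9 km gives v_t = √[μ(2/r − 1/a_t)] = 6.500 km/s.
Δv₂ = |v_t − v_c| = |6.500 − 11.10| = 4.600 km/s.

Δv₂ = 4600 m/s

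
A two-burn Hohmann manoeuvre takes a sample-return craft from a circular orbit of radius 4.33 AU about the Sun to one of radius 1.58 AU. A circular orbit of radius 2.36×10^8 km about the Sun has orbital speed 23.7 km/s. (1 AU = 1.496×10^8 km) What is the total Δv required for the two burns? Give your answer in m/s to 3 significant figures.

From the circular-orbit relation v² = μ/r at r = 2.36×10^8 km: μ = v²r = (23.7)² × 2.36×10^8 = 1.32559×10^11 km³/s².
In km: r₁ = 4.33 × 1.496×10^8 = 6.47768×10^8 km; r₂ = 1.58 × 1.496×10^8 = 2.36368×10^8 km.
Transfer-ellipse semi-major axis a_t = (r₁ + r₂)/2 = (6.47768×10^8 + 2.36368×10^8)/2 = 4.42068×10^8 km.
At r₁ the circular-orbit speed is v₁ = √(μ/r₁) = 14.305 km/s.
On the transfer ellipse at r₁, vis-viva gives v_a = √[μ(2/r₁ − 1/a_t)] = 10.460 km/s.
First burn Δv₁ = |v_a − v₁| = 3.845 km/s.
At r₂, v₂ = √(μ/r₂) = 23.682 km/s.
Transfer-orbit speed at r₂: v_p = √[μ(2/r₂ − 1/a_t)] = 28.667 km/s.
Second burn Δv₂ = |v₂ − v_p| = 4.985 km/s.
Δv = Δv₁ + Δv₂ = 3.845 + 4.985 = 8.830 km/s.

Δv = 8830 m/s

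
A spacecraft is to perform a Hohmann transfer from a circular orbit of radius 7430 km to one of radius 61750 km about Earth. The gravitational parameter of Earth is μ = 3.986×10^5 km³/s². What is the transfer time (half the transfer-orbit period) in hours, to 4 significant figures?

t = 8.892 hours

Transfer-ellipse semi-major axis a_t = (r₁ + r₂)/2 = (7430 + 61750)/2 = 34590 km.
By Kepler's third law the transfer-orbit period is T = 2π√(a_t³/μ), so t = T/2 = 32010 s.
Converting: 32010 s ÷ 3600 s/hour = 8.892 hours.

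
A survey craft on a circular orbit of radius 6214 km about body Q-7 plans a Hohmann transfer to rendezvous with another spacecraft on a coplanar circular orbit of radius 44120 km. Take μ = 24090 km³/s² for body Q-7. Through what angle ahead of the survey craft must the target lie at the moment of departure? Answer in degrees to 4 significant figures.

Transfer-ellipse semi-major axis a_t = (r₁ + r₂)/2 = (6214 + 44120)/2 = 25167 km.
Transfer time t = π√(a_t³/μ) = 80812.52 s.
Target angular speed ω₂ = √(μ/r₂³) = 1.674808×10^-5 rad/s.
Angle swept by the target during transfer: ω₂·t = 1.35345 rad = 77.547°.
Arrival is 180° from departure on the ellipse, so φ = 180° − 77.547° = 102.5°.

φ = 102.5°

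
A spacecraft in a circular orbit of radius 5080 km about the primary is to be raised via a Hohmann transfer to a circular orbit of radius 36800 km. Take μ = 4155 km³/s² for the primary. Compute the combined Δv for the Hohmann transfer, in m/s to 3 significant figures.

The Hohmann ellipse has a_t = (r₁ + r₂)/2 = 20940 km.
Circular speed at r₁: v₁ = √(μ/r₁) = √(4155/5080) = 0.90439 km/s.
On the transfer ellipse at r₁, vis-viva equation gives v_p = √[μ(2/r₁ − 1/a_t)] = 1.1989 km/s.
First burn Δv₁ = |v_p − v₁| = 0.2945 km/s.
Circular speed at r₂: v₂ = √(μ/r₂) = 0.3360 km/s.
Transfer-orbit speed at r₂: v_a = √[μ(2/r₂ − 1/a_t)] = 0.1655 km/s.
Second burn Δv₂ = |v₂ − v_a| = 0.1705 km/s.
Total Δv = Δv₁ + Δv₂ = 0.4650 km/s.

Δv = 465 m/s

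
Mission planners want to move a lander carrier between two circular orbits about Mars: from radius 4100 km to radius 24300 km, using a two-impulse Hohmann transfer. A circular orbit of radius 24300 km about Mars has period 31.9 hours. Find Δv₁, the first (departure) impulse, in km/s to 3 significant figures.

From Kepler's third law T² = 4π²r³/μ at r = 24300 km, T = 31.9 hours = 31.9 × 3600 s = 1.1484×10^5 s: μ = 4π²r³/T² = 42952.9 km³/s².
Semi-major axis of the transfer orbit: a_t = (4100 + 24300)/2 = 14200 km.
On the circular orbit at r = 4100 km, v_c = √(μ/r) = 3.2367 km/s.
Transfer-orbit speed at the same r (vis-viva, a = a_t): v_t = √[μ(2/r − 1/a_t)] = 4.2341 km/s.
Δv₁ = |v_t − v_c| = |4.2341 − 3.2367| = 0.9974 km/s.

Δv₁ = 0.997 km/s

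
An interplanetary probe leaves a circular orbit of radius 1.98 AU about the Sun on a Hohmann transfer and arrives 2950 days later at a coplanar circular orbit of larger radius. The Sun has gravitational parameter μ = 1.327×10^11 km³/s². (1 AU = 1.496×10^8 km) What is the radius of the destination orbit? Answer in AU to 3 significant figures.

r₂ = 10.8 AU

In km: r₁ = 1.98 × 1.496×10^8 = 2.96208×10^8 km.
Transfer time t = 2950 days = 2.5488×10^8 s, and t = π√(a_t³/μ).
So a_t = (μ t²/π²)^(1/3) = (1.327×10^11 × (2.5488×10^8)² / π²)^(1/3) = 9.5590×10^8 km.
Since a_t = (r₁ + r₂)/2, r₂ = 2a_t − r₁ = 2×9.5590×10^8 − 2.96208×10^8 = 1.615592×10^9 km.
In AU: r₂ = 1.615592×10^9 / 1.496×10^8 = 10.8 AU.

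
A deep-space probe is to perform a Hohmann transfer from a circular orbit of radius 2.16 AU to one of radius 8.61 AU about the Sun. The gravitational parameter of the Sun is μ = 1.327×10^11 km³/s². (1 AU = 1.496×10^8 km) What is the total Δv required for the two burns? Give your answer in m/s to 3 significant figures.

In km: r₁ = 2.16 × 1.496×10^8 = 3.23136×10^8 km; r₂ = 8.61 × 1.496×10^8 = 1.288056×10^9 km.
Semi-major axis of the transfer orbit: a_t = (3.23136×10^8 + 1.288056×10^9)/2 = 8.05596×10^8 km.
At r₁ the circular-orbit speed is v₁ = √(μ/r₁) = 20.265 km/s.
Transfer-orbit speed at r₁ (vis-viva equation): v_p = √[μ(2/r₁ − 1/a_t)] = 25.624 km/s.
First burn Δv₁ = |v_p − v₁| = 5.359 km/s.
At r₂, v₂ = √(μ/r₂) = 10.15 km/s.
Transfer-orbit speed at r₂: v_a = √[μ(2/r₂ − 1/a_t)] = 6.428 km/s.
Second burn Δv₂ = |v₂ − v_a| = 3.722 km/s.
Δv = Δv₁ + Δv₂ = 5.359 + 3.722 = 9.081 km/s.

Δv = 9080 m/s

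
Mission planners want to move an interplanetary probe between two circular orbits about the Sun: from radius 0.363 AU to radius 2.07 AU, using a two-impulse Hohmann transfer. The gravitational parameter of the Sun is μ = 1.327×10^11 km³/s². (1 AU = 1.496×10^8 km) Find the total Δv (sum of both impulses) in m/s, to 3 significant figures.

In km: r₁ = 0.363 × 1.496×10^8 = 5.43048×10^7 km; r₂ = 2.07 × 1.496×10^8 = 3.09672×10^8 km.
The Hohmann ellipse has a_t = (r₁ + r₂)/2 = 1.819884×10^8 km.
At r₁ the circular-orbit speed is v₁ = √(μ/r₁) = 49.43 km/s.
On the transfer ellipse at r₁, v² = μ(2/r − 1/a) gives v_p = √[μ(2/r₁ − 1/a_t)] = 64.48 km/s.
First burn Δv₁ = |v_p − v₁| = 15.05 km/s.
Circular speed at r₂: v₂ = √(μ/r₂) = 20.701 km/s.
Transfer-orbit speed at r₂: v_a = √[μ(2/r₂ − 1/a_t)] = 11.308 km/s.
Second burn Δv₂ = |v₂ − v_a| = 9.393 km/s.
Total Δv = Δv₁ + Δv₂ = 24.44 km/s.

Δv = 24400 m/s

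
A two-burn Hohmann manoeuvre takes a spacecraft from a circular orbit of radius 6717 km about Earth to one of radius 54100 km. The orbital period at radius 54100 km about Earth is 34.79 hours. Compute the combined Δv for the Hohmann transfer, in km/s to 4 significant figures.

Δv = 4.010 km/s

From Kepler's third law T² = 4π²r³/μ at r = 54100 km, T = 34.79 hours = 34.79 × 3600 s = 1.25244×10^5 s: μ = 4π²r³/T² = 3.98509×10^5 km³/s².
Transfer-ellipse semi-major axis a_t = (r₁ + r₂)/2 = (6717 + 54100)/2 = 30408.5 km.
At r₁ the circular-orbit speed is v₁ = √(μ/r₁) = 7.70249 km/s.
Transfer-orbit speed at r₁ (vis-viva equation): v_p = √[μ(2/r₁ − 1/a_t)] = 10.2738 km/s.
First burn Δv₁ = |v_p − v₁| = 2.5713 km/s.
Circular speed at r₂: v₂ = √(μ/r₂) = 2.7141 km/s.
Transfer-orbit speed at r₂: v_a = √[μ(2/r₂ − 1/a_t)] = 1.2756 km/s.
Second burn Δv₂ = |v₂ − v_a| = 1.4385 km/s.
Total Δv = Δv₁ + Δv₂ = 4.010 km/s.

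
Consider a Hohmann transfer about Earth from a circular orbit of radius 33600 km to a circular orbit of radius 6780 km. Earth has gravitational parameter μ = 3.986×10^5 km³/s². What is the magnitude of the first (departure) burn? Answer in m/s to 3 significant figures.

Semi-major axis of the transfer orbit: a_t = (33600 + 6780)/2 = 20190 km.
On the circular orbit at r = 33600 km, v_c = √(μ/r) = 3.444 km/s.
Transfer-orbit speed at the same r (vis-viva, a = a_t): v_t = √[μ(2/r − 1/a_t)] = 1.996 km/s.
Δv₁ = |v_t − v_c| = |1.996 − 3.444| = 1.448 km/s.

Δv₁ = 1450 m/s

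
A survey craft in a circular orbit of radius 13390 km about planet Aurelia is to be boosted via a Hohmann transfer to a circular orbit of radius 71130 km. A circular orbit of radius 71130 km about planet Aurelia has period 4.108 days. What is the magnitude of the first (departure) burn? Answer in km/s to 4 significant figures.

Δv₁ = 0.8630 km/s

From Kepler's third law T² = 4π²r³/μ at r = 71130 km, T = 4.108 days = 4.108 × 86400 s = 3.549312×10^5 s: μ = 4π²r³/T² = 1.12779×10^5 km³/s².
Transfer-ellipse semi-major axis a_t = (r₁ + r₂)/2 = (13390 + 71130)/2 = 42260 km.
Circular speed at r = 13390 km: v_c = √(μ/r) = 2.902 km/s.
Vis-viva on the transfer ellipse at r = 13390 km gives v_t = √[μ(2/r − 1/a_t)] = 3.765 km/s.
Δv₁ = |v_t − v_c| = |3.765 − 2.902| = 0.8630 km/s.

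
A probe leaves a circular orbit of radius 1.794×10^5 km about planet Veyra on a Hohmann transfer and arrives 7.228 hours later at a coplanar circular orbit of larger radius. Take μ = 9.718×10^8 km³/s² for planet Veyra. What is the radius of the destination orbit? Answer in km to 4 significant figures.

Transfer time t = 7.228 hours = 26020.8 s, and t = π√(a_t³/μ).
So a_t = (μ t²/π²)^(1/3) = (9.718×10^8 × (26020.8)² / π²)^(1/3) = 4.0548×10^5 km.
Since a_t = (r₁ + r₂)/2, r₂ = 2a_t − r₁ = 2×4.0548×10^5 − 1.794×10^5 = 6.3156×10^5 km.

r₂ = 6.316×10^5 km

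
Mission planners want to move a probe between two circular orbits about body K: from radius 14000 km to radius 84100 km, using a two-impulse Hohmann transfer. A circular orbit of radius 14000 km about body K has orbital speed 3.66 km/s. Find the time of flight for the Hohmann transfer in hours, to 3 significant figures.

t = 21.9 hours

From the circular-orbit relation v² = μ/r at r = 14000 km: μ = v²r = (3.66)² × 14000 = 1.87538×10^5 km³/s².
Semi-major axis of the transfer orbit: a_t = (14000 + 84100)/2 = 49050 km.
Transfer time t = π√(a_t³/μ) = π√((49050)³ / 1.87538×10^5) = 78810 s.
Converting: 78810 s ÷ 3600 s/hour = 21.9 hours.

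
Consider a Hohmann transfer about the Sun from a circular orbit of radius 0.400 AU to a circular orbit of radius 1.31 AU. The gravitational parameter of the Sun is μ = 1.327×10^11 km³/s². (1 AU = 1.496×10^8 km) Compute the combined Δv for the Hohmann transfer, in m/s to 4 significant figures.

In km: r₁ = 0.400 × 1.496×10^8 = 5.984×10^7 km; r₂ = 1.31 × 1.496×10^8 = 1.95976×10^8 km.
The Hohmann ellipse has a_t = (r₁ + r₂)/2 = 1.27908×10^8 km.
Circular speed at r₁: v₁ = √(μ/r₁) = √(1.327×10^11/5.984×10^7) = 47.09 km/s.
On the transfer ellipse at r₁, vis-viva equation gives v_p = √[μ(2/r₁ − 1/a_t)] = 58.29 km/s.
First burn Δv₁ = |v_p − v₁| = 11.20 km/s.
Circular speed at r₂: v₂ = √(μ/r₂) = 26.0216 km/s.
Transfer-orbit speed at r₂: v_a = √[μ(2/r₂ − 1/a_t)] = 17.7984 km/s.
Second burn Δv₂ = |v₂ − v_a| = 8.223 km/s.
Δv = Δv₁ + Δv₂ = 11.20 + 8.223 = 19.42 km/s.

Δv = 19420 m/s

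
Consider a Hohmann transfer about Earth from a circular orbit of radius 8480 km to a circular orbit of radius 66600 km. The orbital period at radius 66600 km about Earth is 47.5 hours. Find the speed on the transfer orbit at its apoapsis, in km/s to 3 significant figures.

v = 1.16 km/s

From Kepler's third law T² = 4π²r³/μ at r = 66600 km, T = 47.5 hours = 47.5 × 3600 s = 1.710×10^5 s: μ = 4π²r³/T² = 3.98832×10^5 km³/s².
Semi-major axis of the transfer orbit: a_t = (8480 + 66600)/2 = 37540 km.
The apoapsis of the transfer ellipse is at r = 66600 km.
Applying v² = μ(2/r − 1/a_t): v = 1.163 km/s.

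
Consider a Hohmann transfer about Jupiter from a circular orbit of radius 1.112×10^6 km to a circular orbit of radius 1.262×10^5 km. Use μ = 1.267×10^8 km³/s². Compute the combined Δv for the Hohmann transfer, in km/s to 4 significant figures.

The Hohmann ellipse has a_t = (r₁ + r₂)/2 = 6.191×10^5 km.
At r₁ the circular-orbit speed is v₁ = √(μ/r₁) = 10.6742 km/s.
Transfer-orbit speed at r₁ (v² = μ(2/r − 1/a)): v_a = √[μ(2/r₁ − 1/a_t)] = 4.81931 km/s.
First burn Δv₁ = |v_a − v₁| = 5.8549 km/s.
Circular speed at r₂: v₂ = √(μ/r₂) = 31.685 km/s.
Transfer-orbit speed at r₂: v_p = √[μ(2/r₂ − 1/a_t)] = 42.465 km/s.
Second burn Δv₂ = |v₂ − v_p| = 10.780 km/s.
Δv = Δv₁ + Δv₂ = 5.8549 + 10.780 = 16.63 km/s.

Δv = 16.63 km/s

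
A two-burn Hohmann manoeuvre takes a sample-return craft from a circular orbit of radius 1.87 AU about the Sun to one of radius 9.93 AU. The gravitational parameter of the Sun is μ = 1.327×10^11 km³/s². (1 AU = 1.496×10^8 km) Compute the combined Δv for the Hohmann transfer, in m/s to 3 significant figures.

In km: r₁ = 1.87 × 1.496×10^8 = 2.79752×10^8 km; r₂ = 9.93 × 1.496×10^8 = 1.485528×10^9 km.
The Hohmann ellipse has a_t = (r₁ + r₂)/2 = 8.8264×10^8 km.
At r₁ the circular-orbit speed is v₁ = √(μ/r₁) = 21.7795 km/s.
On the transfer ellipse at r₁, vis-viva gives v_p = √[μ(2/r₁ − 1/a_t)] = 28.2551 km/s.
First burn Δv₁ = |v_p − v₁| = 6.476 km/s.
Circular speed at r₂: v₂ = √(μ/r₂) = 9.451 km/s.
Transfer-orbit speed at r₂: v_a = √[μ(2/r₂ − 1/a_t)] = 5.321 km/s.
Second burn Δv₂ = |v₂ − v_a| = 4.130 km/s.
Total Δv = Δv₁ + Δv₂ = 10.61 km/s.

Δv = 10600 m/s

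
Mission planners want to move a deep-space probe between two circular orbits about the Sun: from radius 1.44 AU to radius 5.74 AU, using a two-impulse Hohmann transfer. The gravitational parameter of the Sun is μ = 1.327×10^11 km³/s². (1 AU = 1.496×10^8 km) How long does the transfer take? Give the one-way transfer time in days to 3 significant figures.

In km: r₁ = 1.44 × 1.496×10^8 = 2.15424×10^8 km; r₂ = 5.74 × 1.496×10^8 = 8.58704×10^8 km.
The Hohmann ellipse has a_t = (r₁ + r₂)/2 = 5.37064×10^8 km.
By Kepler's third law the transfer-orbit period is T = 2π√(a_t³/μ), so t = T/2 = 1.073×10^8 s.
Converting: 1.073×10^8 s ÷ 86400 s/day = 1240 days.

t = 1240 days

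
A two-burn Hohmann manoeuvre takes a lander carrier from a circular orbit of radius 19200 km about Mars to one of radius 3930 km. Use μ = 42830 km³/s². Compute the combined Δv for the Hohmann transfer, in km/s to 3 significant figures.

Δv = 1.58 km/s

The Hohmann ellipse has a_t = (r₁ + r₂)/2 = 11565 km.
At r₁ the circular-orbit speed is v₁ = √(μ/r₁) = 1.4936 km/s.
On the transfer ellipse at r₁, vis-viva equation gives v_a = √[μ(2/r₁ − 1/a_t)] = 0.87066 km/s.
First burn Δv₁ = |v_a − v₁| = 0.6229 km/s.
At r₂, v₂ = √(μ/r₂) = 3.30125 km/s.
Transfer-orbit speed at r₂: v_p = √[μ(2/r₂ − 1/a_t)] = 4.25359 km/s.
Second burn Δv₂ = |v₂ − v_p| = 0.9523 km/s.
Δv = Δv₁ + Δv₂ = 0.6229 + 0.9523 = 1.575 km/s.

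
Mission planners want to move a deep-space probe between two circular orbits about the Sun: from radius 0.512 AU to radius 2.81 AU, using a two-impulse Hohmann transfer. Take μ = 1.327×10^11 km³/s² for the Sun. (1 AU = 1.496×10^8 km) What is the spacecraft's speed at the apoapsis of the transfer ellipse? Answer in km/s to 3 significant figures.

v = 9.86 km/s

In km: r₁ = 0.512 × 1.496×10^8 = 7.65952×10^7 km; r₂ = 2.81 × 1.496×10^8 = 4.20376×10^8 km.
Semi-major axis of the transfer orbit: a_t = (7.65952×10^7 + 4.20376×10^8)/2 = 2.484856×10^8 km.
At apoapsis, r = 4.20376×10^8 km.
Applying v² = μ(2/r − 1/a_t): v = 9.864 km/s.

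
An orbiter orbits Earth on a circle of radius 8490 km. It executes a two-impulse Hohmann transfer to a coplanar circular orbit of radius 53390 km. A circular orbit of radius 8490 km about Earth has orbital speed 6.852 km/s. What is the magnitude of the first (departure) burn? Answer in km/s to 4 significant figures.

Δv₁ = 2.149 km/s

From the circular-orbit relation v² = μ/r at r = 8490 km: μ = v²r = (6.852)² × 8490 = 3.98605×10^5 km³/s².
Semi-major axis of the transfer orbit: a_t = (8490 + 53390)/2 = 30940 km.
On the circular orbit at r = 8490 km, v_c = √(μ/r) = 6.852 km/s.
Transfer-orbit speed at the same r (vis-viva, a = a_t): v_t = √[μ(2/r − 1/a_t)] = 9.001 km/s.
Δv₁ = |v_t − v_c| = |9.001 − 6.852| = 2.149 km/s.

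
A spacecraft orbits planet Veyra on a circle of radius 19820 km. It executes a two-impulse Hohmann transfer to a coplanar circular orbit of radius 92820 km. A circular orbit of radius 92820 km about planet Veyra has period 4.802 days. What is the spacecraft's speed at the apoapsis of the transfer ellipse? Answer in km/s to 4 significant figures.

v = 0.8339 km/s

From Kepler's third law T² = 4π²r³/μ at r = 92820 km, T = 4.802 days = 4.802 × 86400 s = 4.148928×10^5 s: μ = 4π²r³/T² = 1.83406×10^5 km³/s².
The Hohmann ellipse has a_t = (r₁ + r₂)/2 = 56320 km.
The apoapsis of the transfer ellipse is at r = 92820 km.
Vis-viva: v = √[μ(2/r − 1/a_t)] = √[1.83406×10^5 × (2/92820 − 1/56320)] = 0.8339 km/s.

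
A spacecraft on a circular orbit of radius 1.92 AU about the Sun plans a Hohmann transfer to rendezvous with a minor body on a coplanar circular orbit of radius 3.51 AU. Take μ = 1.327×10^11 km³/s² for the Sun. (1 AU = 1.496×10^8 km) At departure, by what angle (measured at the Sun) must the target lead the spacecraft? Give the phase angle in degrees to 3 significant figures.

φ = 57.5°

In km: r₁ = 1.92 × 1.496×10^8 = 2.87232×10^8 km; r₂ = 3.51 × 1.496×10^8 = 5.25096×10^8 km.
The Hohmann ellipse has a_t = (r₁ + r₂)/2 = 4.06164×10^8 km.
Transfer time t = π√(a_t³/μ) = 7.0594×10^7 s.
Target angular speed ω₂ = √(μ/r₂³) = 3.0275×10^-8 rad/s.
Angle swept by the target during transfer: ω₂·t = 2.1372 rad = 122.5°.
The spacecraft traverses 180° on the transfer ellipse, so the target must lead by 180° − 122.5° = 57.5°.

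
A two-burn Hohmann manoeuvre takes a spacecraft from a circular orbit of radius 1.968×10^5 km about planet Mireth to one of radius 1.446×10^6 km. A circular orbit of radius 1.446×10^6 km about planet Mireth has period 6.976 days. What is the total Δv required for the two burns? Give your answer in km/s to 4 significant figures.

From Kepler's third law T² = 4π²r³/μ at r = 1.446×10^6 km, T = 6.976 days = 6.976 × 86400 s = 6.027264×10^5 s: μ = 4π²r³/T² = 3.28567×10^8 km³/s².
Transfer-ellipse semi-major axis a_t = (r₁ + r₂)/2 = (1.968×10^5 + 1.446×10^6)/2 = 8.214×10^5 km.
Circular speed at r₁: v₁ = √(μ/r₁) = √(3.28567×10^8/1.968×10^5) = 40.86 km/s.
On the transfer ellipse at r₁, vis-viva gives v_p = √[μ(2/r₁ − 1/a_t)] = 54.21 km/s.
First burn Δv₁ = |v_p − v₁| = 13.35 km/s.
At r₂, v₂ = √(μ/r₂) = 15.074 km/s.
Transfer-orbit speed at r₂: v_a = √[μ(2/r₂ − 1/a_t)] = 7.3784 km/s.
Second burn Δv₂ = |v₂ − v_a| = 7.696 km/s.
Δv = Δv₁ + Δv₂ = 13.35 + 7.696 = 21.05 km/s.

Δv = 21.05 km/s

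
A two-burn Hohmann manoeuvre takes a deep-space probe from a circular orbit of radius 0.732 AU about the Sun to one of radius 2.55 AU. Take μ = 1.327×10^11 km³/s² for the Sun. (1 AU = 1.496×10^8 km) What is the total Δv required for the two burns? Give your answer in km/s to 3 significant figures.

In km: r₁ = 0.732 × 1.496×10^8 = 1.095072×10^8 km; r₂ = 2.55 × 1.496×10^8 = 3.8148×10^8 km.
Transfer-ellipse semi-major axis a_t = (r₁ + r₂)/2 = (1.095072×10^8 + 3.8148×10^8)/2 = 2.454936×10^8 km.
At r₁ the circular-orbit speed is v₁ = √(μ/r₁) = 34.811 km/s.
Transfer-orbit speed at r₁ (v² = μ(2/r − 1/a)): v_p = √[μ(2/r₁ − 1/a_t)] = 43.394 km/s.
First burn Δv₁ = |v_p − v₁| = 8.583 km/s.
At r₂, v₂ = √(μ/r₂) = 18.651 km/s.
Transfer-orbit speed at r₂: v_a = √[μ(2/r₂ − 1/a_t)] = 12.457 km/s.
Second burn Δv₂ = |v₂ − v_a| = 6.194 km/s.
Total Δv = Δv₁ + Δv₂ = 14.78 km/s.

Δv = 14.8 km/s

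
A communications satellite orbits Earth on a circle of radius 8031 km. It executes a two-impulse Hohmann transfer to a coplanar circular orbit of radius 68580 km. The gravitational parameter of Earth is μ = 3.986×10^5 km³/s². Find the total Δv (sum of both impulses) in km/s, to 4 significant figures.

Semi-major axis of the transfer orbit: a_t = (8031 + 68580)/2 = 38305.5 km.
At r₁ the circular-orbit speed is v₁ = √(μ/r₁) = 7.04505 km/s.
On the transfer ellipse at r₁, vis-viva gives v_p = √[μ(2/r₁ − 1/a_t)] = 9.42653 km/s.
First burn Δv₁ = |v_p − v₁| = 2.381 km/s.
At r₂, v₂ = √(μ/r₂) = 2.411 km/s.
Transfer-orbit speed at r₂: v_a = √[μ(2/r₂ − 1/a_t)] = 1.104 km/s.
Second burn Δv₂ = |v₂ − v_a| = 1.307 km/s.
Total Δv = Δv₁ + Δv₂ = 3.688 km/s.

Δv = 3.688 km/s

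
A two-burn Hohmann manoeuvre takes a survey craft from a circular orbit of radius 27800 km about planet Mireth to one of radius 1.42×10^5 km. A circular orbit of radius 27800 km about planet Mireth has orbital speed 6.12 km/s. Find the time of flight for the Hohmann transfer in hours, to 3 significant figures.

t = 21.2 hours

From the circular-orbit relation v² = μ/r at r = 27800 km: μ = v²r = (6.12)² × 27800 = 1.04123×10^6 km³/s².
Semi-major axis of the transfer orbit: a_t = (27800 + 1.420×10^5)/2 = 84900 km.
Transfer time t = π√(a_t³/μ) = π√((84900)³ / 1.04123×10^6) = 76160 s.
Converting: 76160 s ÷ 3600 s/hour = 21.2 hours.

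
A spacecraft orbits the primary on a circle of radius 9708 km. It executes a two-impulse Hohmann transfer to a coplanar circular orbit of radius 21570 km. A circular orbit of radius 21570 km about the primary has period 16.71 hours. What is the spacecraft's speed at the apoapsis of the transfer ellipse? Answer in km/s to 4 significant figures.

From Kepler's third law T² = 4π²r³/μ at r = 21570 km, T = 16.71 hours = 16.71 × 3600 s = 60156 s: μ = 4π²r³/T² = 1.09484×10^5 km³/s².
Transfer-ellipse semi-major axis a_t = (r₁ + r₂)/2 = (9708 + 21570)/2 = 15639 km.
At apoapsis, r = 21570 km.
Vis-viva: v = √[μ(2/r − 1/a_t)] = √[1.09484×10^5 × (2/21570 − 1/15639)] = 1.775 km/s.

v = 1.775 km/s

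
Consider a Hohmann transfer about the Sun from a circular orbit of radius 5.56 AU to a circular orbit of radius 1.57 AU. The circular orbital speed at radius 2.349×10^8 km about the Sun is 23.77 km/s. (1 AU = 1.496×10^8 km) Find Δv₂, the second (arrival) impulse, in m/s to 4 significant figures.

From the circular-orbit relation v² = μ/r at r = 2.349×10^8 km: μ = v²r = (23.77)² × 2.349×10^8 = 1.32722×10^11 km³/s².
In km: r₁ = 5.56 × 1.496×10^8 = 8.31776×10^8 km; r₂ = 1.57 × 1.496×10^8 = 2.34872×10^8 km.
Semi-major axis of the transfer orbit: a_t = (8.31776×10^8 + 2.34872×10^8)/2 = 5.33324×10^8 km.
Circular speed at r = 2.34872×10^8 km: v_c = √(μ/r) = 23.7714 km/s.
Transfer-orbit speed at the same r (vis-viva, a = a_t): v_t = √[μ(2/r − 1/a_t)] = 29.6868 km/s.
Δv₂ = |v_t − v_c| = |29.6868 − 23.7714| = 5.915 km/s.

Δv₂ = 5915 m/s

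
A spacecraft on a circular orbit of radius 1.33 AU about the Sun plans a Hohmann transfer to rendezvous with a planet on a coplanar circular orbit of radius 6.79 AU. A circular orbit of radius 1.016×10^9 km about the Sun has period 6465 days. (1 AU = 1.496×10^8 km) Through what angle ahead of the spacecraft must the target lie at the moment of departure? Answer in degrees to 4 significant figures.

From Kepler's third law T² = 4π²r³/μ at r = 1.016×10^9 km, T = 6465 days = 6465 × 86400 s = 5.58576×10^8 s: μ = 4π²r³/T² = 1.32702×10^11 km³/s².
In km: r₁ = 1.33 × 1.496×10^8 = 1.98968×10^8 km; r₂ = 6.79 × 1.496×10^8 = 1.015784×10^9 km.
Semi-major axis of the transfer orbit: a_t = (1.98968×10^8 + 1.015784×10^9)/2 = 6.07376×10^8 km.
The half-period of the transfer ellipse is t = π√(a_t³/μ) = 1.29092×10^8 s.
Target angular speed ω₂ = √(μ/r₂³) = 1.12522×10^-8 rad/s.
Angle swept by the target during transfer: ω₂·t = 1.4526 rad = 83.23°.
Arrival is 180° from departure on the ellipse, so φ = 180° − 83.23° = 96.77°.

φ = 96.77°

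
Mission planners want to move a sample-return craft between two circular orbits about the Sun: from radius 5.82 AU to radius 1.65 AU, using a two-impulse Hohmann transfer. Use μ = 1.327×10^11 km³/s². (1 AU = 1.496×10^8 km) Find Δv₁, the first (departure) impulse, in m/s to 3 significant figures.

In km: r₁ = 5.82 × 1.496×10^8 = 8.70672×10^8 km; r₂ = 1.65 × 1.496×10^8 = 2.4684×10^8 km.
Transfer-ellipse semi-major axis a_t = (r₁ + r₂)/2 = (8.70672×10^8 + 2.4684×10^8)/2 = 5.58756×10^8 km.
Circular speed at r = 8.70672×10^8 km: v_c = √(μ/r) = 12.3455 km/s.
Transfer-orbit speed at the same r (vis-viva, a = a_t): v_t = √[μ(2/r − 1/a_t)] = 8.20550 km/s.
Δv₁ = |v_t − v_c| = |8.20550 − 12.3455| = 4.140 km/s.

Δv₁ = 4140 m/s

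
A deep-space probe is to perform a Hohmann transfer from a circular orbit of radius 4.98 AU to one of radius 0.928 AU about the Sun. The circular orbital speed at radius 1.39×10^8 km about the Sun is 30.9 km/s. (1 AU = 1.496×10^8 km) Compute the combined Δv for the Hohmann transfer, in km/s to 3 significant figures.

Δv = 15.1 km/s

From the circular-orbit relation v² = μ/r at r = 1.39×10^8 km: μ = v²r = (30.9)² × 1.39×10^8 = 1.32719×10^11 km³/s².
In km: r₁ = 4.98 × 1.496×10^8 = 7.45008×10^8 km; r₂ = 0.928 × 1.496×10^8 = 1.388288×10^8 km.
Transfer-ellipse semi-major axis a_t = (r₁ + r₂)/2 = (7.45008×10^8 + 1.388288×10^8)/2 = 4.419184×10^8 km.
Circular speed at r₁: v₁ = √(μ/r₁) = √(1.32719×10^11/7.45008×10^8) = 13.347 km/s.
Transfer-orbit speed at r₁ (vis-viva equation): v_a = √[μ(2/r₁ − 1/a_t)] = 7.4809 km/s.
First burn Δv₁ = |v_a − v₁| = 5.866 km/s.
At r₂, v₂ = √(μ/r₂) = 30.919 km/s.
Transfer-orbit speed at r₂: v_p = √[μ(2/r₂ − 1/a_t)] = 40.145 km/s.
Second burn Δv₂ = |v₂ − v_p| = 9.226 km/s.
Total Δv = Δv₁ + Δv₂ = 15.09 km/s.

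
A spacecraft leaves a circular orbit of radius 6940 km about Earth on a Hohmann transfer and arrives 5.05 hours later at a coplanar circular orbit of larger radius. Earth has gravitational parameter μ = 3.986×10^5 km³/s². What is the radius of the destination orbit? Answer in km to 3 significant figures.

r₂ = 40500 km

Transfer time t = 5.05 hours = 18180 s, and t = π√(a_t³/μ).
So a_t = (μ t²/π²)^(1/3) = (3.986×10^5 × (18180)² / π²)^(1/3) = 23721 km.
Since a_t = (r₁ + r₂)/2, r₂ = 2a_t − r₁ = 2×23721 − 6940 = 40502 km.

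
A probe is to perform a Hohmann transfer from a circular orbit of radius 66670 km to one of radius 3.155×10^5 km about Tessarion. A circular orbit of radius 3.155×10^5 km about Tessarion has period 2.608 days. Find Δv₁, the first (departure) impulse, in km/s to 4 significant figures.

From Kepler's third law T² = 4π²r³/μ at r = 3.155×10^5 km, T = 2.608 days = 2.608 × 86400 s = 2.253312×10^5 s: μ = 4π²r³/T² = 2.44183×10^7 km³/s².
The Hohmann ellipse has a_t = (r₁ + r₂)/2 = 1.91085×10^5 km.
Circular speed at r = 66670 km: v_c = √(μ/r) = 19.138 km/s.
Vis-viva on the transfer ellipse at r = 66670 km gives v_t = √[μ(2/r − 1/a_t)] = 24.591 km/s.
Δv₁ = |v_t − v_c| = |24.591 − 19.138| = 5.453 km/s.

Δv₁ = 5.453 km/s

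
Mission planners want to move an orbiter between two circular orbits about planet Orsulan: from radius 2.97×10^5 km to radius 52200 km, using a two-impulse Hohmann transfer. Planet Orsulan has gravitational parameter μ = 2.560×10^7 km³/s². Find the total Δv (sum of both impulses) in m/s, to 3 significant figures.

The Hohmann ellipse has a_t = (r₁ + r₂)/2 = 1.746×10^5 km.
At r₁ the circular-orbit speed is v₁ = √(μ/r₁) = 9.284142 km/s.
On the transfer ellipse at r₁, vis-viva equation gives v_a = √[μ(2/r₁ − 1/a_t)] = 5.076389 km/s.
First burn Δv₁ = |v_a − v₁| = 4.2078 km/s.
At r₂, v₂ = √(μ/r₂) = 22.1455 km/s.
Transfer-orbit speed at r₂: v_p = √[μ(2/r₂ − 1/a_t)] = 28.8829 km/s.
Second burn Δv₂ = |v₂ − v_p| = 6.7374 km/s.
Total Δv = Δv₁ + Δv₂ = 10.95 km/s.

Δv = 10900 m/s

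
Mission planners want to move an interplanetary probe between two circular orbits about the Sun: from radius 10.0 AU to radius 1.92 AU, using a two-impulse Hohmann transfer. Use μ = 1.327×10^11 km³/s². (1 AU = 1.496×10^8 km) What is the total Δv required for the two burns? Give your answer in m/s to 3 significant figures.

In km: r₁ = 10.0 × 1.496×10^8 = 1.496×10^9 km; r₂ = 1.92 × 1.496×10^8 = 2.87232×10^8 km.
Semi-major axis of the transfer orbit: a_t = (1.496×10^9 + 2.87232×10^8)/2 = 8.91616×10^8 km.
Circular speed at r₁: v₁ = √(μ/r₁) = √(1.327×10^11/1.496×10^9) = 9.4182 km/s.
On the transfer ellipse at r₁, vis-viva gives v_a = √[μ(2/r₁ − 1/a_t)] = 5.3456 km/s.
First burn Δv₁ = |v_a − v₁| = 4.073 km/s.
Circular speed at r₂: v₂ = √(μ/r₂) = 21.494 km/s.
Transfer-orbit speed at r₂: v_p = √[μ(2/r₂ − 1/a_t)] = 27.842 km/s.
Second burn Δv₂ = |v₂ − v_p| = 6.348 km/s.
Δv = Δv₁ + Δv₂ = 4.073 + 6.348 = 10.42 km/s.

Δv = 10400 m/s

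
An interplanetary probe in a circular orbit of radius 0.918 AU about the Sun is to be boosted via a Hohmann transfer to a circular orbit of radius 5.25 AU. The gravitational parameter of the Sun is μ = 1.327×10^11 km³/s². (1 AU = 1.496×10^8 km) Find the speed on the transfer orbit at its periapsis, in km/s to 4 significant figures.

v = 40.56 km/s

In km: r₁ = 0.918 × 1.496×10^8 = 1.373328×10^8 km; r₂ = 5.25 × 1.496×10^8 = 7.854×10^8 km.
Transfer-ellipse semi-major axis a_t = (r₁ + r₂)/2 = (1.373328×10^8 + 7.854×10^8)/2 = 4.613664×10^8 km.
The periapsis of the transfer ellipse is at r = 1.373328×10^8 km.
Applying v² = μ(2/r − 1/a_t): v = 40.56 km/s.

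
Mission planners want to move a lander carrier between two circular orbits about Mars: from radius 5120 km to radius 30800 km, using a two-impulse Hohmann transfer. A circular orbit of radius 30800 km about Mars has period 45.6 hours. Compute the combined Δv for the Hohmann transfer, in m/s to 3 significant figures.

From Kepler's third law T² = 4π²r³/μ at r = 30800 km, T = 45.6 hours = 45.6 × 3600 s = 1.6416×10^5 s: μ = 4π²r³/T² = 42803.3 km³/s².
Semi-major axis of the transfer orbit: a_t = (5120 + 30800)/2 = 17960 km.
Circular speed at r₁: v₁ = √(μ/r₁) = √(42803.3/5120) = 2.891 km/s.
On the transfer ellipse at r₁, v² = μ(2/r − 1/a) gives v_p = √[μ(2/r₁ − 1/a_t)] = 3.786 km/s.
First burn Δv₁ = |v_p − v₁| = 0.8950 km/s.
At r₂, v₂ = √(μ/r₂) = 1.17886 km/s.
Transfer-orbit speed at r₂: v_a = √[μ(2/r₂ − 1/a_t)] = 0.629427 km/s.
Second burn Δv₂ = |v₂ − v_a| = 0.5494 km/s.
Total Δv = Δv₁ + Δv₂ = 1.444 km/s.

Δv = 1440 m/s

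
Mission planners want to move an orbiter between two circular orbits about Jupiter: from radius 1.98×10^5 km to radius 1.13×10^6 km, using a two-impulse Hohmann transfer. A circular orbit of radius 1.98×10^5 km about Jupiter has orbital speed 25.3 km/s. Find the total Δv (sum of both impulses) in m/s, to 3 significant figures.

From the circular-orbit relation v² = μ/r at r = 1.98×10^5 km: μ = v²r = (25.3)² × 1.98×10^5 = 1.26738×10^8 km³/s².
The Hohmann ellipse has a_t = (r₁ + r₂)/2 = 6.640×10^5 km.
At r₁ the circular-orbit speed is v₁ = √(μ/r₁) = 25.300 km/s.
Transfer-orbit speed at r₁ (v² = μ(2/r − 1/a)): v_p = √[μ(2/r₁ − 1/a_t)] = 33.005 km/s.
First burn Δv₁ = |v_p − v₁| = 7.705 km/s.
Circular speed at r₂: v₂ = √(μ/r₂) = 10.59 km/s.
Transfer-orbit speed at r₂: v_a = √[μ(2/r₂ − 1/a_t)] = 5.783 km/s.
Second burn Δv₂ = |v₂ − v_a| = 4.807 km/s.
Δv = Δv₁ + Δv₂ = 7.705 + 4.807 = 12.51 km/s.

Δv = 12500 m/s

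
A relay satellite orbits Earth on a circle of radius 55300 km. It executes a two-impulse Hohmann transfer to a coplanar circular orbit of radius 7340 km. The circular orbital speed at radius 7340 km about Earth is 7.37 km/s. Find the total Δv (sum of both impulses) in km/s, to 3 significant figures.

From the circular-orbit relation v² = μ/r at r = 7340 km: μ = v²r = (7.37)² × 7340 = 3.98686×10^5 km³/s².
Semi-major axis of the transfer orbit: a_t = (55300 + 7340)/2 = 31320 km.
At r₁ the circular-orbit speed is v₁ = √(μ/r₁) = 2.685 km/s.
On the transfer ellipse at r₁, vis-viva equation gives v_a = √[μ(2/r₁ − 1/a_t)] = 1.300 km/s.
First burn Δv₁ = |v_a − v₁| = 1.385 km/s.
Circular speed at r₂: v₂ = √(μ/r₂) = 7.370 km/s.
Transfer-orbit speed at r₂: v_p = √[μ(2/r₂ − 1/a_t)] = 9.793 km/s.
Second burn Δv₂ = |v₂ − v_p| = 2.423 km/s.
Total Δv = Δv₁ + Δv₂ = 3.808 km/s.

Δv = 3.81 km/s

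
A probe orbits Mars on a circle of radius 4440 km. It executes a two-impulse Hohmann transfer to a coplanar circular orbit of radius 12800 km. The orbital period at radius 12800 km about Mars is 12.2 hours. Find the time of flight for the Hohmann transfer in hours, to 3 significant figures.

From Kepler's third law T² = 4π²r³/μ at r = 12800 km, T = 12.2 hours = 12.2 × 3600 s = 43920 s: μ = 4π²r³/T² = 42920.5 km³/s².
The Hohmann ellipse has a_t = (r₁ + r₂)/2 = 8620 km.
Half the transfer-orbit period gives t = π√(a_t³/μ) = 12140 s.
Converting: 12140 s ÷ 3600 s/hour = 3.37 hours.

t = 3.37 hours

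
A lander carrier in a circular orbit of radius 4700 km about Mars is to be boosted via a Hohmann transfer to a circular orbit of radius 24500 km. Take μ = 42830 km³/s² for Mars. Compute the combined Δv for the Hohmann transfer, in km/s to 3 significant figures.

Δv = 1.46 km/s

The Hohmann ellipse has a_t = (r₁ + r₂)/2 = 14600 km.
At r₁ the circular-orbit speed is v₁ = √(μ/r₁) = 3.0187 km/s.
On the transfer ellipse at r₁, vis-viva equation gives v_p = √[μ(2/r₁ − 1/a_t)] = 3.9105 km/s.
First burn Δv₁ = |v_p − v₁| = 0.8918 km/s.
Circular speed at r₂: v₂ = √(μ/r₂) = 1.3222 km/s.
Transfer-orbit speed at r₂: v_a = √[μ(2/r₂ − 1/a_t)] = 0.75018 km/s.
Second burn Δv₂ = |v₂ − v_a| = 0.5720 km/s.
Δv = Δv₁ + Δv₂ = 0.8918 + 0.5720 = 1.464 km/s.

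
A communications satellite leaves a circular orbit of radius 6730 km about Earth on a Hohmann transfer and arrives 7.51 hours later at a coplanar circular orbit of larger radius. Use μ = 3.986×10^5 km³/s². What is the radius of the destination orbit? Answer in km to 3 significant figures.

r₂ = 55100 km

Transfer time t = 7.51 hours = 27036 s, and t = π√(a_t³/μ).
So a_t = (μ t²/π²)^(1/3) = (3.986×10^5 × (27036)² / π²)^(1/3) = 30906 km.
Since a_t = (r₁ + r₂)/2, r₂ = 2a_t − r₁ = 2×30906 − 6730 = 55082 km.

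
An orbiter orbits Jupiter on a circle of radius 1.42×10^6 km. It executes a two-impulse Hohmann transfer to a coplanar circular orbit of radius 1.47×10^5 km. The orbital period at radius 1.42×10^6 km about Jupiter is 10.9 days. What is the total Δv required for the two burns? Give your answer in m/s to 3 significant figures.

Δv = 15600 m/s

From Kepler's third law T² = 4π²r³/μ at r = 1.42×10^6 km, T = 10.9 days = 10.9 × 86400 s = 9.4176×10^5 s: μ = 4π²r³/T² = 1.27451×10^8 km³/s².
The Hohmann ellipse has a_t = (r₁ + r₂)/2 = 7.835×10^5 km.
At r₁ the circular-orbit speed is v₁ = √(μ/r₁) = 9.474 km/s.
Transfer-orbit speed at r₁ (vis-viva equation): v_a = √[μ(2/r₁ − 1/a_t)] = 4.104 km/s.
First burn Δv₁ = |v_a − v₁| = 5.370 km/s.
At r₂, v₂ = √(μ/r₂) = 29.4451 km/s.
Transfer-orbit speed at r₂: v_p = √[μ(2/r₂ − 1/a_t)] = 39.6404 km/s.
Second burn Δv₂ = |v₂ − v_p| = 10.20 km/s.
Δv = Δv₁ + Δv₂ = 5.370 + 10.20 = 15.57 km/s.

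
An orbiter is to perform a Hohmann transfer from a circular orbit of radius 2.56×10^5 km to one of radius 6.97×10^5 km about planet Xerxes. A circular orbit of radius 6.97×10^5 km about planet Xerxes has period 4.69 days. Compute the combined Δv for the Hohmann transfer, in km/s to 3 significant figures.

From Kepler's third law T² = 4π²r³/μ at r = 6.97×10^5 km, T = 4.69 days = 4.69 × 86400 s = 4.05216×10^5 s: μ = 4π²r³/T² = 8.14113×10^7 km³/s².
Transfer-ellipse semi-major axis a_t = (r₁ + r₂)/2 = (2.560×10^5 + 6.970×10^5)/2 = 4.765×10^5 km.
Circular speed at r₁: v₁ = √(μ/r₁) = √(8.14113×10^7/2.560×10^5) = 17.833 km/s.
Transfer-orbit speed at r₁ (v² = μ(2/r − 1/a)): v_p = √[μ(2/r₁ − 1/a_t)] = 21.568 km/s.
First burn Δv₁ = |v_p − v₁| = 3.735 km/s.
Circular speed at r₂: v₂ = √(μ/r₂) = 10.808 km/s.
Transfer-orbit speed at r₂: v_a = √[μ(2/r₂ − 1/a_t)] = 7.9216 km/s.
Second burn Δv₂ = |v₂ − v_a| = 2.886 km/s.
Δv = Δv₁ + Δv₂ = 3.735 + 2.886 = 6.621 km/s.

Δv = 6.62 km/s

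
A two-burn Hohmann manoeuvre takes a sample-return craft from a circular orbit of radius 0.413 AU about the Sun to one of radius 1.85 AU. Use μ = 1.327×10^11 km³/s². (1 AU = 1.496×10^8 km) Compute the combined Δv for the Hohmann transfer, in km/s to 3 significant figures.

Δv = 21.6 km/s

In km: r₁ = 0.413 × 1.496×10^8 = 6.17848×10^7 km; r₂ = 1.85 × 1.496×10^8 = 2.7676×10^8 km.
The Hohmann ellipse has a_t = (r₁ + r₂)/2 = 1.692724×10^8 km.
At r₁ the circular-orbit speed is v₁ = √(μ/r₁) = 46.3441 km/s.
On the transfer ellipse at r₁, vis-viva equation gives v_p = √[μ(2/r₁ − 1/a_t)] = 59.2589 km/s.
First burn Δv₁ = |v_p − v₁| = 12.91 km/s.
At r₂, v₂ = √(μ/r₂) = 21.897 km/s.
Transfer-orbit speed at r₂: v_a = √[μ(2/r₂ − 1/a_t)] = 13.229 km/s.
Second burn Δv₂ = |v₂ − v_a| = 8.668 km/s.
Δv = Δv₁ + Δv₂ = 12.91 + 8.668 = 21.58 km/s.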